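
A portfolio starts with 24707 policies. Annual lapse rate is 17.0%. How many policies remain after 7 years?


remaining = initial * (1 - lapse)^years
= 24707 * (1 - 0.17)^7
= 24707 * 0.271361
= 6704.5041


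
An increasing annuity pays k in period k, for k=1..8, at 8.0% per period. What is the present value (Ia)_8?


(Ia)_n = sum_{k=1}^{n} k * v^k, v = 1/(1+i)
v = 0.925926
Sum computed term by term:
(Ia)_8 = 23.5527


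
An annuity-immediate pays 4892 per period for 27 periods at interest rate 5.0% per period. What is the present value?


PV = PMT * (1 - (1+i)^(-n)) / i
= 4892 * (1 - (1+0.05)^(-27)) / 0.05
= 4892 * (1 - 0.267848) / 0.05
= 4892 * 14.643034
= 71633.7205


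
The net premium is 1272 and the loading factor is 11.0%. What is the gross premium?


Gross = net * (1 + loading)
= 1272 * (1 + 0.11)
= 1272 * 1.11
= 1411.92


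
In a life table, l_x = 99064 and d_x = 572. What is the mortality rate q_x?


q_x = d_x / l_x
= 572 / 99064
= 0.0058


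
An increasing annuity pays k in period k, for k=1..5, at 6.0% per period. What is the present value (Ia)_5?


(Ia)_n = sum_{k=1}^{n} k * v^k, v = 1/(1+i)
v = 0.943396
Sum computed term by term:
(Ia)_5 = 12.1469


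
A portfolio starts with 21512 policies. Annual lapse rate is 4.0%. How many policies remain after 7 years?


remaining = initial * (1 - lapse)^years
= 21512 * (1 - 0.04)^7
= 21512 * 0.751447
= 16165.1381


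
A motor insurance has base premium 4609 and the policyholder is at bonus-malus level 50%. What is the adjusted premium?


adjusted = base * BM_level / 100
= 4609 * 50 / 100
= 4609 * 0.5
= 2304.5


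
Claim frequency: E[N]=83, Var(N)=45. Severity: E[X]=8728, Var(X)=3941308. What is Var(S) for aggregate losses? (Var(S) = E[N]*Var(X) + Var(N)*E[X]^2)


Var(S) = E[N]*Var(X) + Var(N)*E[X]^2
= 83*3941308 + 45*8728^2
= 327128564 + 3428009280
= 3.7551e+09


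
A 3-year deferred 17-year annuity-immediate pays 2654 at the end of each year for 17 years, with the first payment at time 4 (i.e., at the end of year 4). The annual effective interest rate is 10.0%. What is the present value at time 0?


PV at time 3 of the 17-year annuity-immediate:
a_n = 2654 * (1-(1+0.1)^(-17))/0.1 = 21289.2025
Discount back 3 years to time 0:
PV = 21289.2025 * (1+0.1)^(-3)
= 21289.2025 * 0.751315
= 15994.8929


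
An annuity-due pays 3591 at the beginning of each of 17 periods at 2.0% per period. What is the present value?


PV_due = PMT * (1-(1+i)^(-n))/i * (1+i)
PV_immediate = 51322.1119
PV_due = 51322.1119 * 1.02
= 52348.5541


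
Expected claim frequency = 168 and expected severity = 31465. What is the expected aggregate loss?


E[S] = E[N] * E[X]
= 168 * 31465
= 5.2861e+06


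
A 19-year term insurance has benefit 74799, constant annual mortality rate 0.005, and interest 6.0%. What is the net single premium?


NSP = benefit * sum_{k=0}^{n-1} k_p_x * q * v^(k+1)
With constant q=0.005, v=0.943396
Sum = 0.053809
NSP = 74799 * 0.053809
= 4024.8308


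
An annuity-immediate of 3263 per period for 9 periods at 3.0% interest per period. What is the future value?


FV = PMT * ((1+i)^n - 1) / i
= 3263 * ((1.03)^9 - 1) / 0.03
= 3263 * (1.304773 - 1) / 0.03
= 33149.1633


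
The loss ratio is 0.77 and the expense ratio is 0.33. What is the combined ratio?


Combined ratio = loss ratio + expense ratio
= 0.77 + 0.33
= 1.1


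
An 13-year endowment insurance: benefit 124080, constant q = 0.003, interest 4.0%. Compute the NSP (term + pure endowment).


Term component = 3656.8797
Pure endowment = 13_p_x * v^13 * benefit = 0.961694 * 0.600574 * 124080 = 71664.7239
NSP = 75321.6036


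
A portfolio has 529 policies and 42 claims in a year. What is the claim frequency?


frequency = claims / policies
= 42 / 529
= 0.0794


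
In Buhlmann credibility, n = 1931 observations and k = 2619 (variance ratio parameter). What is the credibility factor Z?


Z = n / (n + k)
= 1931 / (1931 + 2619)
= 1931 / 4550
= 0.4244


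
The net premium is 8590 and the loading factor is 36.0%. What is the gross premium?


Gross = net * (1 + loading)
= 8590 * (1 + 0.36)
= 8590 * 1.36
= 11682.4


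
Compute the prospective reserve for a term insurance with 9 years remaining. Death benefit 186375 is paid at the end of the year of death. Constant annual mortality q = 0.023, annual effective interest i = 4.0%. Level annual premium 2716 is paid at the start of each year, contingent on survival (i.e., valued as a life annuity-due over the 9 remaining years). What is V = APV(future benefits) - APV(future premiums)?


v = 1/(1+i) = 0.961538
APV(future benefits) per unit = sum_{k=0}^{8} k_p_x * q * v^(k+1) = 0.157043
APV(future benefits) = 186375 * 0.157043 = 29268.974
Life annuity-due factor ä_{x:9} = sum_{k=0}^{8} k_p_x * v^k = 7.101095
APV(future premiums) = 2716 * 7.101095 = 19286.575
V = 29268.974 - 19286.575
= 9982.399


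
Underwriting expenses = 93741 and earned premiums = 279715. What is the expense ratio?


Expense ratio = expenses / premiums
= 93741 / 279715
= 0.3351


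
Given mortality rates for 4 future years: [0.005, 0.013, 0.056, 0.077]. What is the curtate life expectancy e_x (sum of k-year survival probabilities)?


e_x = sum_{k=1}^{n} k_p_x
k_p_x values:
  1_p_x = 0.995
  2_p_x = 0.982065
  3_p_x = 0.927069
  4_p_x = 0.855685
e_x = 3.7598


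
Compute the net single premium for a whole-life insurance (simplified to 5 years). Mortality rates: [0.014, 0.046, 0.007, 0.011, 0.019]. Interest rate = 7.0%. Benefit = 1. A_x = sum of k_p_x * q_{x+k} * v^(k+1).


v = 0.934579
Year 0: k_p_x=1.0, q=0.014, term=0.013084
Year 1: k_p_x=0.986, q=0.046, term=0.039616
Year 2: k_p_x=0.940644, q=0.007, term=0.005375
Year 3: k_p_x=0.934059, q=0.011, term=0.007838
Year 4: k_p_x=0.923785, q=0.019, term=0.012514
A_x = 0.0784


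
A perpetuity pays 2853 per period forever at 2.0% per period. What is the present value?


PV = PMT / i
= 2853 / 0.02
= 142650.0


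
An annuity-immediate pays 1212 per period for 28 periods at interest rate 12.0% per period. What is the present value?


PV = PMT * (1 - (1+i)^(-n)) / i
= 1212 * (1 - (1+0.12)^(-28)) / 0.12
= 1212 * (1 - 0.041869) / 0.12
= 1212 * 7.984423
= 9677.1204


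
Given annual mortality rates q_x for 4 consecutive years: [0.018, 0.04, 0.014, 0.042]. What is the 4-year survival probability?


p_k = 1 - q_k for each year
Survival = product of (1 - q_k)
= 0.982 * 0.96 * 0.986 * 0.958
= 0.8905


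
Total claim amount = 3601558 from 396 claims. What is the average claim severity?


severity = total / number
= 3601558 / 396
= 9094.8434


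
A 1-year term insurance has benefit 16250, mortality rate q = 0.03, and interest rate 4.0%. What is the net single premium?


NSP = benefit * q * v
v = 1/(1+i) = 0.961538
NSP = 16250 * 0.03 * 0.961538
= 468.75


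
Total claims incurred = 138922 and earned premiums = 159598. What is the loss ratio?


Loss ratio = claims / premiums
= 138922 / 159598
= 0.8704


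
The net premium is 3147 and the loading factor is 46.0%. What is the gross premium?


Gross = net * (1 + loading)
= 3147 * (1 + 0.46)
= 3147 * 1.46
= 4594.62


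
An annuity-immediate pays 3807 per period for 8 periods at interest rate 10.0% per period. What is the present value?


PV = PMT * (1 - (1+i)^(-n)) / i
= 3807 * (1 - (1+0.1)^(-8)) / 0.1
= 3807 * (1 - 0.466507) / 0.1
= 3807 * 5.334926
= 20310.064


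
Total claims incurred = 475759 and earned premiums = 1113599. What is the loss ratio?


Loss ratio = claims / premiums
= 475759 / 1113599
= 0.4272


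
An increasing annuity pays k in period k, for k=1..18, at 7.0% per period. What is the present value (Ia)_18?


(Ia)_n = sum_{k=1}^{n} k * v^k, v = 1/(1+i)
v = 0.934579
Sum computed term by term:
(Ia)_18 = 77.681


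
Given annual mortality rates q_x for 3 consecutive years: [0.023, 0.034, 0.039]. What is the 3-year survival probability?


p_k = 1 - q_k for each year
Survival = product of (1 - q_k)
= 0.977 * 0.966 * 0.961
= 0.907


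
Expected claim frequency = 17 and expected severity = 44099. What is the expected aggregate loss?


E[S] = E[N] * E[X]
= 17 * 44099
= 749683


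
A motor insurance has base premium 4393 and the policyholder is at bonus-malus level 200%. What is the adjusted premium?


adjusted = base * BM_level / 100
= 4393 * 200 / 100
= 4393 * 2.0
= 8786.0


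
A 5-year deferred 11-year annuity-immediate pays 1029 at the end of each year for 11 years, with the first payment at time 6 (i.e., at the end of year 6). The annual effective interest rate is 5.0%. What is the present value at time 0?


PV at time 5 of the 11-year annuity-immediate:
a_n = 1029 * (1-(1+0.05)^(-11))/0.05 = 8547.3002
Discount back 5 years to time 0:
PV = 8547.3002 * (1+0.05)^(-5)
= 8547.3002 * 0.783526
= 6697.0334


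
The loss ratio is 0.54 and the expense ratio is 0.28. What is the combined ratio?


Combined ratio = loss ratio + expense ratio
= 0.54 + 0.28
= 0.82


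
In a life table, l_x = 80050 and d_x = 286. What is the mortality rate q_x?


q_x = d_x / l_x
= 286 / 80050
= 0.0036


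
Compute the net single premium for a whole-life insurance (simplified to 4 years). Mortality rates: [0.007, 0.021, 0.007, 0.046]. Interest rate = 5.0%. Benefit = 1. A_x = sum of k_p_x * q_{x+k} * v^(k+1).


v = 0.952381
Year 0: k_p_x=1.0, q=0.007, term=0.006667
Year 1: k_p_x=0.993, q=0.021, term=0.018914
Year 2: k_p_x=0.972147, q=0.007, term=0.005878
Year 3: k_p_x=0.965342, q=0.046, term=0.036533
A_x = 0.068


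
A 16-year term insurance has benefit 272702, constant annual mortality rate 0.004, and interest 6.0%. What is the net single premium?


NSP = benefit * sum_{k=0}^{n-1} k_p_x * q * v^(k+1)
With constant q=0.004, v=0.943396
Sum = 0.039425
NSP = 272702 * 0.039425
= 10751.365


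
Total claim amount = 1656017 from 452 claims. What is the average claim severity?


severity = total / number
= 1656017 / 452
= 3663.7544


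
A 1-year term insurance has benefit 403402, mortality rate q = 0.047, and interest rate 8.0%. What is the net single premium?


NSP = benefit * q * v
v = 1/(1+i) = 0.925926
NSP = 403402 * 0.047 * 0.925926
= 17555.4574


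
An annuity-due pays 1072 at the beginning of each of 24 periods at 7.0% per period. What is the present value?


PV_due = PMT * (1-(1+i)^(-n))/i * (1+i)
PV_immediate = 12295.126
PV_due = 12295.126 * 1.07
= 13155.7849


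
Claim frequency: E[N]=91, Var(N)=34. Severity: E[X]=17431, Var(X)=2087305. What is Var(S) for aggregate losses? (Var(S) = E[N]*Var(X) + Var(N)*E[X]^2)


Var(S) = E[N]*Var(X) + Var(N)*E[X]^2
= 91*2087305 + 34*17431^2
= 189944755 + 10330551874
= 1.0520e+10


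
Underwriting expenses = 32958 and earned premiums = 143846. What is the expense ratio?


Expense ratio = expenses / premiums
= 32958 / 143846
= 0.2291


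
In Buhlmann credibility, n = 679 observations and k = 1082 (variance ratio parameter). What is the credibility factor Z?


Z = n / (n + k)
= 679 / (679 + 1082)
= 679 / 1761
= 0.3856


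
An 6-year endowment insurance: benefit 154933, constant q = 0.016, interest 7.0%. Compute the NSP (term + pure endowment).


Term component = 11389.2851
Pure endowment = 6_p_x * v^6 * benefit = 0.907759 * 0.666342 * 154933 = 93715.5924
NSP = 105104.8775


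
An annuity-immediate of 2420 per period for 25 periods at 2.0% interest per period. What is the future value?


FV = PMT * ((1+i)^n - 1) / i
= 2420 * ((1.02)^25 - 1) / 0.02
= 2420 * (1.640606 - 1) / 0.02
= 77513.3253


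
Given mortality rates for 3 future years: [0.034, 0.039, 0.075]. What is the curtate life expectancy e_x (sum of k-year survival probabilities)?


e_x = sum_{k=1}^{n} k_p_x
k_p_x values:
  1_p_x = 0.966
  2_p_x = 0.928326
  3_p_x = 0.858702
e_x = 2.753


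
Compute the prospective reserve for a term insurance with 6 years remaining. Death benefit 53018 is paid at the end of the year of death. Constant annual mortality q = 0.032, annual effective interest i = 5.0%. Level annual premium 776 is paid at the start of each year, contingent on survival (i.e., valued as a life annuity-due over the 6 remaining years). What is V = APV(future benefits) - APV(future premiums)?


v = 1/(1+i) = 0.952381
APV(future benefits) per unit = sum_{k=0}^{5} k_p_x * q * v^(k+1) = 0.150663
APV(future benefits) = 53018 * 0.150663 = 7987.8428
Life annuity-due factor ä_{x:6} = sum_{k=0}^{5} k_p_x * v^k = 4.943625
APV(future premiums) = 776 * 4.943625 = 3836.2527
V = 7987.8428 - 3836.2527
= 4151.5901


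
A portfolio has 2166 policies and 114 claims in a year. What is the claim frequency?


frequency = claims / policies
= 114 / 2166
= 0.0526


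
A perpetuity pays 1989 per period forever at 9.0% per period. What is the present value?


PV = PMT / i
= 1989 / 0.09
= 22100.0


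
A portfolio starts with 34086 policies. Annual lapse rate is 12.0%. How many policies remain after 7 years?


remaining = initial * (1 - lapse)^years
= 34086 * (1 - 0.12)^7
= 34086 * 0.408676
= 13930.1164


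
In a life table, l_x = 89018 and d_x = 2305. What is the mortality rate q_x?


q_x = d_x / l_x
= 2305 / 89018
= 0.0259


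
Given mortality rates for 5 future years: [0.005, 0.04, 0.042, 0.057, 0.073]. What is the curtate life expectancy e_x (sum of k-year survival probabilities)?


e_x = sum_{k=1}^{n} k_p_x
k_p_x values:
  1_p_x = 0.995
  2_p_x = 0.9552
  3_p_x = 0.915082
  4_p_x = 0.862922
  5_p_x = 0.799929
e_x = 4.5281


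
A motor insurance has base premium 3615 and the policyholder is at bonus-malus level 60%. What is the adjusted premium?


adjusted = base * BM_level / 100
= 3615 * 60 / 100
= 3615 * 0.6
= 2169.0


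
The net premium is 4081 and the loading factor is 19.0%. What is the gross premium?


Gross = net * (1 + loading)
= 4081 * (1 + 0.19)
= 4081 * 1.19
= 4856.39


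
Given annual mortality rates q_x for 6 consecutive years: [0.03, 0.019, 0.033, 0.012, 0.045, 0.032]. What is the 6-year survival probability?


p_k = 1 - q_k for each year
Survival = product of (1 - q_k)
= 0.97 * 0.981 * 0.967 * 0.988 * 0.955 * 0.968
= 0.8404


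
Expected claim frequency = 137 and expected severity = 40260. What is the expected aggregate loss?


E[S] = E[N] * E[X]
= 137 * 40260
= 5.5156e+06


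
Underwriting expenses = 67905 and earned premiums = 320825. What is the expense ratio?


Expense ratio = expenses / premiums
= 67905 / 320825
= 0.2117


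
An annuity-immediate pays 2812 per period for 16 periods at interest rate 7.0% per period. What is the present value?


PV = PMT * (1 - (1+i)^(-n)) / i
= 2812 * (1 - (1+0.07)^(-16)) / 0.07
= 2812 * (1 - 0.338735) / 0.07
= 2812 * 9.446649
= 26563.9759


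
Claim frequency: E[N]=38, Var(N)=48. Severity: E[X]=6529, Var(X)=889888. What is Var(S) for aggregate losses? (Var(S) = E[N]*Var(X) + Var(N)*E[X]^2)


Var(S) = E[N]*Var(X) + Var(N)*E[X]^2
= 38*889888 + 48*6529^2
= 33815744 + 2046136368
= 2.0800e+09


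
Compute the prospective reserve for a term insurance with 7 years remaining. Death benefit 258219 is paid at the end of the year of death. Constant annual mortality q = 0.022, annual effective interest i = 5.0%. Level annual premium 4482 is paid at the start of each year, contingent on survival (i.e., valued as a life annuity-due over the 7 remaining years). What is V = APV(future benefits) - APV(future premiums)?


v = 1/(1+i) = 0.952381
APV(future benefits) per unit = sum_{k=0}^{6} k_p_x * q * v^(k+1) = 0.119716
APV(future benefits) = 258219 * 0.119716 = 30913.0656
Life annuity-due factor ä_{x:7} = sum_{k=0}^{6} k_p_x * v^k = 5.71374
APV(future premiums) = 4482 * 5.71374 = 25608.9841
V = 30913.0656 - 25608.9841
= 5304.0815


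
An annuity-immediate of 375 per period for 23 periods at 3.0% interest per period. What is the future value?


FV = PMT * ((1+i)^n - 1) / i
= 375 * ((1.03)^23 - 1) / 0.03
= 375 * (1.973587 - 1) / 0.03
= 12169.8314


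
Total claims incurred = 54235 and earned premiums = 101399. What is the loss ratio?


Loss ratio = claims / premiums
= 54235 / 101399
= 0.5349


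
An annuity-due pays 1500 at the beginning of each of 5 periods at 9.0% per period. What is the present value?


PV_due = PMT * (1-(1+i)^(-n))/i * (1+i)
PV_immediate = 5834.4769
PV_due = 5834.4769 * 1.09
= 6359.5798


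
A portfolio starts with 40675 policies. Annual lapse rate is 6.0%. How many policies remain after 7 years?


remaining = initial * (1 - lapse)^years
= 40675 * (1 - 0.06)^7
= 40675 * 0.648478
= 26376.8261


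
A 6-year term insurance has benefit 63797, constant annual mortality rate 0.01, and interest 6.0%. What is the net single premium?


NSP = benefit * sum_{k=0}^{n-1} k_p_x * q * v^(k+1)
With constant q=0.01, v=0.943396
Sum = 0.048042
NSP = 63797 * 0.048042
= 3064.9322


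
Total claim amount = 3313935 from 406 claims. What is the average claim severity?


severity = total / number
= 3313935 / 406
= 8162.4015


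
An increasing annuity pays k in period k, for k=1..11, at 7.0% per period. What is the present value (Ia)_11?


(Ia)_n = sum_{k=1}^{n} k * v^k, v = 1/(1+i)
v = 0.934579
Sum computed term by term:
(Ia)_11 = 39.9652


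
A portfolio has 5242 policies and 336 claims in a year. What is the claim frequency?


frequency = claims / policies
= 336 / 5242
= 0.0641


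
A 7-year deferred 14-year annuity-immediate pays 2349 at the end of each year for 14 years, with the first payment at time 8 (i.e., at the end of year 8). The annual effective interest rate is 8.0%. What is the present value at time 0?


PV at time 7 of the 14-year annuity-immediate:
a_n = 2349 * (1-(1+0.08)^(-14))/0.08 = 19365.7127
Discount back 7 years to time 0:
PV = 19365.7127 * (1+0.08)^(-7)
= 19365.7127 * 0.58349
= 11299.7073


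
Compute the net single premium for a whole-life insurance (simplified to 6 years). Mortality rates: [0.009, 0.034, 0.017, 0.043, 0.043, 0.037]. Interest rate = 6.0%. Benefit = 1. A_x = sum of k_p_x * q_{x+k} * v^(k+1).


v = 0.943396
Year 0: k_p_x=1.0, q=0.009, term=0.008491
Year 1: k_p_x=0.991, q=0.034, term=0.029988
Year 2: k_p_x=0.957306, q=0.017, term=0.013664
Year 3: k_p_x=0.941032, q=0.043, term=0.032052
Year 4: k_p_x=0.900567, q=0.043, term=0.028937
Year 5: k_p_x=0.861843, q=0.037, term=0.02248
A_x = 0.1356


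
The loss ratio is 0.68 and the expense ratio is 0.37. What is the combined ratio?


Combined ratio = loss ratio + expense ratio
= 0.68 + 0.37
= 1.05


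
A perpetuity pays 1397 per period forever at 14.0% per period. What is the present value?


PV = PMT / i
= 1397 / 0.14
= 9978.5714


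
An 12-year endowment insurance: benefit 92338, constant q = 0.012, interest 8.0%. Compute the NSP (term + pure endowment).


Term component = 7906.2616
Pure endowment = 12_p_x * v^12 * benefit = 0.865134 * 0.397114 * 92338 = 31723.3274
NSP = 39629.589


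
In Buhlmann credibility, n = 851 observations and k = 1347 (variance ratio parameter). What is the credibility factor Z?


Z = n / (n + k)
= 851 / (851 + 1347)
= 851 / 2198
= 0.3872


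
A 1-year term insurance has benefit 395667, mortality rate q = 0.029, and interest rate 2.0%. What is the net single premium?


NSP = benefit * q * v
v = 1/(1+i) = 0.980392
NSP = 395667 * 0.029 * 0.980392
= 11249.3559


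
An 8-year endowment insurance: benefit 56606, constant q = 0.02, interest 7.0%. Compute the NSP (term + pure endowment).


Term component = 6350.5413
Pure endowment = 8_p_x * v^8 * benefit = 0.850763 * 0.582009 * 56606 = 28028.5642
NSP = 34379.1055


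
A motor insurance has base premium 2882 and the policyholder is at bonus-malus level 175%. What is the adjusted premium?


adjusted = base * BM_level / 100
= 2882 * 175 / 100
= 2882 * 1.75
= 5043.5


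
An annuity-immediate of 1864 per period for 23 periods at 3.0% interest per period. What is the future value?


FV = PMT * ((1+i)^n - 1) / i
= 1864 * ((1.03)^23 - 1) / 0.03
= 1864 * (1.973587 - 1) / 0.03
= 60492.1752


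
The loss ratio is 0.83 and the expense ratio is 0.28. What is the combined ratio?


Combined ratio = loss ratio + expense ratio
= 0.83 + 0.28
= 1.11


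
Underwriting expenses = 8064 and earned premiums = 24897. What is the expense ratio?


Expense ratio = expenses / premiums
= 8064 / 24897
= 0.3239


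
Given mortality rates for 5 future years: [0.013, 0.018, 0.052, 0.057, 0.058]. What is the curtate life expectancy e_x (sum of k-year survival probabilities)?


e_x = sum_{k=1}^{n} k_p_x
k_p_x values:
  1_p_x = 0.987
  2_p_x = 0.969234
  3_p_x = 0.918834
  4_p_x = 0.86646
  5_p_x = 0.816206
e_x = 4.5577


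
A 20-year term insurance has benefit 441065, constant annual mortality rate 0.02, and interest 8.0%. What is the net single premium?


NSP = benefit * sum_{k=0}^{n-1} k_p_x * q * v^(k+1)
With constant q=0.02, v=0.925926
Sum = 0.171353
NSP = 441065 * 0.171353
= 75577.8909


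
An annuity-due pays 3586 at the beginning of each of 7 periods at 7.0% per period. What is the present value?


PV_due = PMT * (1-(1+i)^(-n))/i * (1+i)
PV_immediate = 19325.9918
PV_due = 19325.9918 * 1.07
= 20678.8112


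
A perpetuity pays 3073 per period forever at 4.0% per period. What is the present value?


PV = PMT / i
= 3073 / 0.04
= 76825.0


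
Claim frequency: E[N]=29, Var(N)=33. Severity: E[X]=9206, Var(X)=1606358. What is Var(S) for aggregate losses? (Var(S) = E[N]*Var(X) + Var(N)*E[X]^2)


Var(S) = E[N]*Var(X) + Var(N)*E[X]^2
= 29*1606358 + 33*9206^2
= 46584382 + 2796764388
= 2.8433e+09


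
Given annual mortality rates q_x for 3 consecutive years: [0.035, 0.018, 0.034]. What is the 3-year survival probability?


p_k = 1 - q_k for each year
Survival = product of (1 - q_k)
= 0.965 * 0.982 * 0.966
= 0.9154


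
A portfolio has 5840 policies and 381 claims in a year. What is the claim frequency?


frequency = claims / policies
= 381 / 5840
= 0.0652


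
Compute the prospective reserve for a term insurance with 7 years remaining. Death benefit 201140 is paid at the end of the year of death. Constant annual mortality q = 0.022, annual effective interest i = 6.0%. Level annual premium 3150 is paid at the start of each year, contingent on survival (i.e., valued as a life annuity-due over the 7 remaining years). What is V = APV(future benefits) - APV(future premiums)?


v = 1/(1+i) = 0.943396
APV(future benefits) per unit = sum_{k=0}^{6} k_p_x * q * v^(k+1) = 0.115592
APV(future benefits) = 201140 * 0.115592 = 23250.2615
Life annuity-due factor ä_{x:7} = sum_{k=0}^{6} k_p_x * v^k = 5.569453
APV(future premiums) = 3150 * 5.569453 = 17543.7784
V = 23250.2615 - 17543.7784
= 5706.483


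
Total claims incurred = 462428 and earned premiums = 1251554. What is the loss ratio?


Loss ratio = claims / premiums
= 462428 / 1251554
= 0.3695


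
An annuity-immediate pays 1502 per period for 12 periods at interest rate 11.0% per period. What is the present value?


PV = PMT * (1 - (1+i)^(-n)) / i
= 1502 * (1 - (1+0.11)^(-12)) / 0.11
= 1502 * (1 - 0.285841) / 0.11
= 1502 * 6.492356
= 9751.5189


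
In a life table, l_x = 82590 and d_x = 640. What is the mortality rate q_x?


q_x = d_x / l_x
= 640 / 82590
= 0.0077


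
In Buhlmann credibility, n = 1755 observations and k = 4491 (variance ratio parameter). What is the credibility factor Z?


Z = n / (n + k)
= 1755 / (1755 + 4491)
= 1755 / 6246
= 0.281


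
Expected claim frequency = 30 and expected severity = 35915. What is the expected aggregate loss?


E[S] = E[N] * E[X]
= 30 * 35915
= 1.0774e+06


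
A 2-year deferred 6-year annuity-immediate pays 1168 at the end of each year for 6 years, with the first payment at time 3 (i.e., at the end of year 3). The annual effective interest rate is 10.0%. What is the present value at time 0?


PV at time 2 of the 6-year annuity-immediate:
a_n = 1168 * (1-(1+0.1)^(-6))/0.1 = 5086.9445
Discount back 2 years to time 0:
PV = 5086.9445 * (1+0.1)^(-2)
= 5086.9445 * 0.826446
= 4204.0864


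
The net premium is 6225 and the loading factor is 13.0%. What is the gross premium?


Gross = net * (1 + loading)
= 6225 * (1 + 0.13)
= 6225 * 1.13
= 7034.25


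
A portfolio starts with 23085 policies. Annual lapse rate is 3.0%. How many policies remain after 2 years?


remaining = initial * (1 - lapse)^years
= 23085 * (1 - 0.03)^2
= 23085 * 0.9409
= 21720.6765


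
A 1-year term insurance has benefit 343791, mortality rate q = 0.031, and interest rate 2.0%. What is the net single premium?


NSP = benefit * q * v
v = 1/(1+i) = 0.980392
NSP = 343791 * 0.031 * 0.980392
= 10448.55


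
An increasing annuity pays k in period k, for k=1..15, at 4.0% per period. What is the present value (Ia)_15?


(Ia)_n = sum_{k=1}^{n} k * v^k, v = 1/(1+i)
v = 0.961538
Sum computed term by term:
(Ia)_15 = 80.8539


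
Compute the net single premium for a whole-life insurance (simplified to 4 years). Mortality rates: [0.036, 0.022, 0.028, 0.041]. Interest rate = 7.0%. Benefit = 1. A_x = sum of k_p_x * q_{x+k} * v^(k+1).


v = 0.934579
Year 0: k_p_x=1.0, q=0.036, term=0.033645
Year 1: k_p_x=0.964, q=0.022, term=0.018524
Year 2: k_p_x=0.942792, q=0.028, term=0.021549
Year 3: k_p_x=0.916394, q=0.041, term=0.028664
A_x = 0.1024


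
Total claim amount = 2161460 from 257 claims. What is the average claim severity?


severity = total / number
= 2161460 / 257
= 8410.3502


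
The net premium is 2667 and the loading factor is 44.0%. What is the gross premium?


Gross = net * (1 + loading)
= 2667 * (1 + 0.44)
= 2667 * 1.44
= 3840.48


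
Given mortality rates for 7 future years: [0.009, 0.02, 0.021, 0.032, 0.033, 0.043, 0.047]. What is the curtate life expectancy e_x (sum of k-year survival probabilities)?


e_x = sum_{k=1}^{n} k_p_x
k_p_x values:
  1_p_x = 0.991
  2_p_x = 0.97118
  3_p_x = 0.950785
  4_p_x = 0.92036
  5_p_x = 0.889988
  6_p_x = 0.851719
  7_p_x = 0.811688
e_x = 6.3867


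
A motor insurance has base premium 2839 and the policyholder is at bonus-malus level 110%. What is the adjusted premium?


adjusted = base * BM_level / 100
= 2839 * 110 / 100
= 2839 * 1.1
= 3122.9


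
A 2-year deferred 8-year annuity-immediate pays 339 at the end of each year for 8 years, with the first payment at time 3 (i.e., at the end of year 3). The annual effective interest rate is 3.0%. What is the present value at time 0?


PV at time 2 of the 8-year annuity-immediate:
a_n = 339 * (1-(1+0.03)^(-8))/0.03 = 2379.6757
Discount back 2 years to time 0:
PV = 2379.6757 * (1+0.03)^(-2)
= 2379.6757 * 0.942596
= 2243.0725


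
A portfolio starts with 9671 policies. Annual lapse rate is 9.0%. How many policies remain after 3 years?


remaining = initial * (1 - lapse)^years
= 9671 * (1 - 0.09)^3
= 9671 * 0.753571
= 7287.7851


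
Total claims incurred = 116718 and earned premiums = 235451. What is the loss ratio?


Loss ratio = claims / premiums
= 116718 / 235451
= 0.4957


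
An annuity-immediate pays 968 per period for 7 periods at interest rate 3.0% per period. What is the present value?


PV = PMT * (1 - (1+i)^(-n)) / i
= 968 * (1 - (1+0.03)^(-7)) / 0.03
= 968 * (1 - 0.813092) / 0.03
= 968 * 6.230283
= 6030.9139


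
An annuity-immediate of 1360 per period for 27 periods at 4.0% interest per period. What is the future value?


FV = PMT * ((1+i)^n - 1) / i
= 1360 * ((1.04)^27 - 1) / 0.04
= 1360 * (2.883369 - 1) / 0.04
= 64034.5316


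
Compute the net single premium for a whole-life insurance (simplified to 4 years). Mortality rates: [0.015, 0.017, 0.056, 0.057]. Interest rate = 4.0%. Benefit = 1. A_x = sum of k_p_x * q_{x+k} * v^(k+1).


v = 0.961538
Year 0: k_p_x=1.0, q=0.015, term=0.014423
Year 1: k_p_x=0.985, q=0.017, term=0.015482
Year 2: k_p_x=0.968255, q=0.056, term=0.048203
Year 3: k_p_x=0.914033, q=0.057, term=0.044535
A_x = 0.1226


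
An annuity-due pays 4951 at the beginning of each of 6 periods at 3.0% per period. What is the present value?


PV_due = PMT * (1-(1+i)^(-n))/i * (1+i)
PV_immediate = 26820.5148
PV_due = 26820.5148 * 1.03
= 27625.1303


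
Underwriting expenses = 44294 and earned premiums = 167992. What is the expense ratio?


Expense ratio = expenses / premiums
= 44294 / 167992
= 0.2637


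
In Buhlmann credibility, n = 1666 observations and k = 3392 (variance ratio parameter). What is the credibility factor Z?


Z = n / (n + k)
= 1666 / (1666 + 3392)
= 1666 / 5058
= 0.3294


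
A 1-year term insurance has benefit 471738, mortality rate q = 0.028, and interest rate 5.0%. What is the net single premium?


NSP = benefit * q * v
v = 1/(1+i) = 0.952381
NSP = 471738 * 0.028 * 0.952381
= 12579.68


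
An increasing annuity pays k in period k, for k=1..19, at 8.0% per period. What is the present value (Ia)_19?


(Ia)_n = sum_{k=1}^{n} k * v^k, v = 1/(1+i)
v = 0.925926
Sum computed term by term:
(Ia)_19 = 74.617


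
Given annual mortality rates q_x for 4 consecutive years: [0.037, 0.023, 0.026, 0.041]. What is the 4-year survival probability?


p_k = 1 - q_k for each year
Survival = product of (1 - q_k)
= 0.963 * 0.977 * 0.974 * 0.959
= 0.8788


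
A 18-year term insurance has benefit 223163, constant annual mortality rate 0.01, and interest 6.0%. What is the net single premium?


NSP = benefit * sum_{k=0}^{n-1} k_p_x * q * v^(k+1)
With constant q=0.01, v=0.943396
Sum = 0.10109
NSP = 223163 * 0.10109
= 22559.6524


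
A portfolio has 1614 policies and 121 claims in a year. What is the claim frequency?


frequency = claims / policies
= 121 / 1614
= 0.075


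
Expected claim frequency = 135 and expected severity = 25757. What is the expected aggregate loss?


E[S] = E[N] * E[X]
= 135 * 25757
= 3.4772e+06


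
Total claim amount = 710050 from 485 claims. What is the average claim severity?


severity = total / number
= 710050 / 485
= 1464.0206


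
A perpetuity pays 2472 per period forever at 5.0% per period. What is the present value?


PV = PMT / i
= 2472 / 0.05
= 49440.0


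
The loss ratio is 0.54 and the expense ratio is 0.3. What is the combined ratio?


Combined ratio = loss ratio + expense ratio
= 0.54 + 0.3
= 0.84


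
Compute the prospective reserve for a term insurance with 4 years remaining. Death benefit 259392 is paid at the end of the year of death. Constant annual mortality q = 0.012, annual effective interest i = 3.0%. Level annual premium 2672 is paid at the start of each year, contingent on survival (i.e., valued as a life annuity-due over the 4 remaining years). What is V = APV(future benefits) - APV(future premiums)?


v = 1/(1+i) = 0.970874
APV(future benefits) per unit = sum_{k=0}^{3} k_p_x * q * v^(k+1) = 0.043828
APV(future benefits) = 259392 * 0.043828 = 11368.6919
Life annuity-due factor ä_{x:4} = sum_{k=0}^{3} k_p_x * v^k = 3.761923
APV(future premiums) = 2672 * 3.761923 = 10051.8582
V = 11368.6919 - 10051.8582
= 1316.8337


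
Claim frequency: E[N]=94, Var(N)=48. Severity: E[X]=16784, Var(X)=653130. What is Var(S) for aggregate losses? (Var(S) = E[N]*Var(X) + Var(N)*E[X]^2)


Var(S) = E[N]*Var(X) + Var(N)*E[X]^2
= 94*653130 + 48*16784^2
= 61394220 + 13521727488
= 1.3583e+10


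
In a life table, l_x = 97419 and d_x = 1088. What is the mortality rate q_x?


q_x = d_x / l_x
= 1088 / 97419
= 0.0112


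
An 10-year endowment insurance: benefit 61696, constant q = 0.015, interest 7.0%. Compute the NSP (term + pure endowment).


Term component = 6129.207
Pure endowment = 10_p_x * v^10 * benefit = 0.85973 * 0.508349 * 61696 = 26963.8272
NSP = 33093.0342


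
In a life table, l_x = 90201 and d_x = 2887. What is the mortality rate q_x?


q_x = d_x / l_x
= 2887 / 90201
= 0.032


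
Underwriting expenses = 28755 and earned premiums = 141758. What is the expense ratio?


Expense ratio = expenses / premiums
= 28755 / 141758
= 0.2028


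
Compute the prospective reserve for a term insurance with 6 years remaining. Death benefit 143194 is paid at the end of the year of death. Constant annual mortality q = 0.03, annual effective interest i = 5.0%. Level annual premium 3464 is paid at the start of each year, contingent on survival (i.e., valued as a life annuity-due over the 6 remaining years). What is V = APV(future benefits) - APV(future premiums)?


v = 1/(1+i) = 0.952381
APV(future benefits) per unit = sum_{k=0}^{5} k_p_x * q * v^(k+1) = 0.141909
APV(future benefits) = 143194 * 0.141909 = 20320.4886
Life annuity-due factor ä_{x:6} = sum_{k=0}^{5} k_p_x * v^k = 4.966808
APV(future premiums) = 3464 * 4.966808 = 17205.0228
V = 20320.4886 - 17205.0228
= 3115.4658


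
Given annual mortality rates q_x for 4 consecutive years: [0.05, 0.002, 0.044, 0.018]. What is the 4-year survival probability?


p_k = 1 - q_k for each year
Survival = product of (1 - q_k)
= 0.95 * 0.998 * 0.956 * 0.982
= 0.8901


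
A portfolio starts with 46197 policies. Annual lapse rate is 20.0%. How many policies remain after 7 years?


remaining = initial * (1 - lapse)^years
= 46197 * (1 - 0.2)^7
= 46197 * 0.209715
= 9688.2131


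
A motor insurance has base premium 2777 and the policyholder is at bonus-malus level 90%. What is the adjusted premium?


adjusted = base * BM_level / 100
= 2777 * 90 / 100
= 2777 * 0.9
= 2499.3


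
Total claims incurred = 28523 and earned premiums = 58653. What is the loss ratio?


Loss ratio = claims / premiums
= 28523 / 58653
= 0.4863


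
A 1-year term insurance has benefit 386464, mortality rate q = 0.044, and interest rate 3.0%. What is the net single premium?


NSP = benefit * q * v
v = 1/(1+i) = 0.970874
NSP = 386464 * 0.044 * 0.970874
= 16509.1417


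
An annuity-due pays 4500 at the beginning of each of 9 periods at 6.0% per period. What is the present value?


PV_due = PMT * (1-(1+i)^(-n))/i * (1+i)
PV_immediate = 30607.6152
PV_due = 30607.6152 * 1.06
= 32444.0721


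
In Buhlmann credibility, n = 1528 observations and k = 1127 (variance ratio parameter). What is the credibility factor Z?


Z = n / (n + k)
= 1528 / (1528 + 1127)
= 1528 / 2655
= 0.5755


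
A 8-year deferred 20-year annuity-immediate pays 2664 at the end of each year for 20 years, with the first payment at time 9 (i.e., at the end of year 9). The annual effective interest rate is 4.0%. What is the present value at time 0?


PV at time 8 of the 20-year annuity-immediate:
a_n = 2664 * (1-(1+0.04)^(-20))/0.04 = 36204.6294
Discount back 8 years to time 0:
PV = 36204.6294 * (1+0.04)^(-8)
= 36204.6294 * 0.73069
= 26454.3681


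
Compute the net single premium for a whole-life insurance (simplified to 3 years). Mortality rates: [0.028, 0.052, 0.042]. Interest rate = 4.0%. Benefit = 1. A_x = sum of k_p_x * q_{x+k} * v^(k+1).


v = 0.961538
Year 0: k_p_x=1.0, q=0.028, term=0.026923
Year 1: k_p_x=0.972, q=0.052, term=0.046731
Year 2: k_p_x=0.921456, q=0.042, term=0.034405
A_x = 0.1081


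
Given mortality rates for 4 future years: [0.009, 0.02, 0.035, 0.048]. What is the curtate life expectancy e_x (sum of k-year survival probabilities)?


e_x = sum_{k=1}^{n} k_p_x
k_p_x values:
  1_p_x = 0.991
  2_p_x = 0.97118
  3_p_x = 0.937189
  4_p_x = 0.892204
e_x = 3.7916


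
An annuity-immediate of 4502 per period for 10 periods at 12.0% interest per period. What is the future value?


FV = PMT * ((1+i)^n - 1) / i
= 4502 * ((1.12)^10 - 1) / 0.12
= 4502 * (3.105848 - 1) / 0.12
= 79004.4053


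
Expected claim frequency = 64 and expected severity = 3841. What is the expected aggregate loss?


E[S] = E[N] * E[X]
= 64 * 3841
= 245824


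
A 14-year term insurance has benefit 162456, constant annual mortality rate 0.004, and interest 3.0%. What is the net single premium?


NSP = benefit * sum_{k=0}^{n-1} k_p_x * q * v^(k+1)
With constant q=0.004, v=0.970874
Sum = 0.044113
NSP = 162456 * 0.044113
= 7166.363


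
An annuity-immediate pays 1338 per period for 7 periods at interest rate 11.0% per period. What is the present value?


PV = PMT * (1 - (1+i)^(-n)) / i
= 1338 * (1 - (1+0.11)^(-7)) / 0.11
= 1338 * (1 - 0.481658) / 0.11
= 1338 * 4.712196
= 6304.9186


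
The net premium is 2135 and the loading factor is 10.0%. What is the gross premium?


Gross = net * (1 + loading)
= 2135 * (1 + 0.1)
= 2135 * 1.1
= 2348.5


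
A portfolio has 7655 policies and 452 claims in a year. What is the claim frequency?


frequency = claims / policies
= 452 / 7655
= 0.059


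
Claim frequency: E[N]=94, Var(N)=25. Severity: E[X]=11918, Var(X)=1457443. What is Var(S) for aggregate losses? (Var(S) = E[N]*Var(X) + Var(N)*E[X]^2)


Var(S) = E[N]*Var(X) + Var(N)*E[X]^2
= 94*1457443 + 25*11918^2
= 136999642 + 3550968100
= 3.6880e+09


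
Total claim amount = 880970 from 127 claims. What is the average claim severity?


severity = total / number
= 880970 / 127
= 6936.7717


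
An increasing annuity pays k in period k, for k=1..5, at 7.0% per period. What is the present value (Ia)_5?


(Ia)_n = sum_{k=1}^{n} k * v^k, v = 1/(1+i)
v = 0.934579
Sum computed term by term:
(Ia)_5 = 11.7469


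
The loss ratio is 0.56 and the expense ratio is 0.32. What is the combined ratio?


Combined ratio = loss ratio + expense ratio
= 0.56 + 0.32
= 0.88


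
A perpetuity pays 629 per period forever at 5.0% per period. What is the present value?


PV = PMT / i
= 629 / 0.05
= 12580.0


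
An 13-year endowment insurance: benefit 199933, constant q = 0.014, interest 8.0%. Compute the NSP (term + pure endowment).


Term component = 20661.8552
Pure endowment = 13_p_x * v^13 * benefit = 0.83253 * 0.367698 * 199933 = 61203.4009
NSP = 81865.2561


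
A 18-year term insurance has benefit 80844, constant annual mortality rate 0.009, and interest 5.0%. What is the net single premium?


NSP = benefit * sum_{k=0}^{n-1} k_p_x * q * v^(k+1)
With constant q=0.009, v=0.952381
Sum = 0.098677
NSP = 80844 * 0.098677
= 7977.4512


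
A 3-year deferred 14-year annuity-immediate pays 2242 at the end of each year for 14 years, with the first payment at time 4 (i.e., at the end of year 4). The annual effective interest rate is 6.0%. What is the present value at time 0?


PV at time 3 of the 14-year annuity-immediate:
a_n = 2242 * (1-(1+0.06)^(-14))/0.06 = 20839.354
Discount back 3 years to time 0:
PV = 20839.354 * (1+0.06)^(-3)
= 20839.354 * 0.839619
= 17497.1234


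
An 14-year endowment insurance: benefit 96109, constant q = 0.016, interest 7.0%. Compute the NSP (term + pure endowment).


Term component = 12347.9555
Pure endowment = 14_p_x * v^14 * benefit = 0.797869 * 0.387817 * 96109 = 29738.739
NSP = 42086.6945


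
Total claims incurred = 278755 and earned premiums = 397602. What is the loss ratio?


Loss ratio = claims / premiums
= 278755 / 397602
= 0.7011


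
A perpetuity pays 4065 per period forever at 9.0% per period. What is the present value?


PV = PMT / i
= 4065 / 0.09
= 45166.6667


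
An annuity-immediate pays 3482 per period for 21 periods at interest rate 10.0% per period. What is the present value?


PV = PMT * (1 - (1+i)^(-n)) / i
= 3482 * (1 - (1+0.1)^(-21)) / 0.1
= 3482 * (1 - 0.135131) / 0.1
= 3482 * 8.648694
= 30114.7535


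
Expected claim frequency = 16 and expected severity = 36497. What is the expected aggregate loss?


E[S] = E[N] * E[X]
= 16 * 36497
= 583952


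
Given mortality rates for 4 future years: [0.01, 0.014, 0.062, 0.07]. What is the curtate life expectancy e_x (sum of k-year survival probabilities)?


e_x = sum_{k=1}^{n} k_p_x
k_p_x values:
  1_p_x = 0.99
  2_p_x = 0.97614
  3_p_x = 0.915619
  4_p_x = 0.851526
e_x = 3.7333


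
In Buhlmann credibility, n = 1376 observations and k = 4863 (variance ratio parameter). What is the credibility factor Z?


Z = n / (n + k)
= 1376 / (1376 + 4863)
= 1376 / 6239
= 0.2205
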